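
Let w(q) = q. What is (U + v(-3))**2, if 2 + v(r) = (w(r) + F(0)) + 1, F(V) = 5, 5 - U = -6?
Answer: 144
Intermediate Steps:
U = 11 (U = 5 - 1*(-6) = 5 + 6 = 11)
v(r) = 4 + r (v(r) = -2 + ((r + 5) + 1) = -2 + ((5 + r) + 1) = -2 + (6 + r) = 4 + r)
(U + v(-3))**2 = (11 + (4 - 3))**2 = (11 + 1)**2 = 12**2 = 144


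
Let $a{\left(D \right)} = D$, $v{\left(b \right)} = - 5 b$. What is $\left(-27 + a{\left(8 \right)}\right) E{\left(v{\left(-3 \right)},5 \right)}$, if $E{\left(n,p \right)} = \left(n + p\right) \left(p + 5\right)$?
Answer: $-3800$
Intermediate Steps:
$E{\left(n,p \right)} = \left(5 + p\right) \left(n + p\right)$ ($E{\left(n,p \right)} = \left(n + p\right) \left(5 + p\right) = \left(5 + p\right) \left(n + p\right)$)
$\left(-27 + a{\left(8 \right)}\right) E{\left(v{\left(-3 \right)},5 \right)} = \left(-27 + 8\right) \left(5^{2} + 5 \left(\left(-5\right) \left(-3\right)\right) + 5 \cdot 5 + \left(-5\right) \left(-3\right) 5\right) = - 19 \left(25 + 5 \cdot 15 + 25 + 15 \cdot 5\right) = - 19 \left(25 + 75 + 25 + 75\right) = \left(-19\right) 200 = -3800$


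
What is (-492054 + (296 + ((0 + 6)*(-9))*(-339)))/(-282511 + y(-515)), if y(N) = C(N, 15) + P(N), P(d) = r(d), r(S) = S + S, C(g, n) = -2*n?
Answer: 473452/283571 ≈ 1.6696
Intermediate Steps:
r(S) = 2*S
P(d) = 2*d
y(N) = -30 + 2*N (y(N) = -2*15 + 2*N = -30 + 2*N)
(-492054 + (296 + ((0 + 6)*(-9))*(-339)))/(-282511 + y(-515)) = (-492054 + (296 + ((0 + 6)*(-9))*(-339)))/(-282511 + (-30 + 2*(-515))) = (-492054 + (296 + (6*(-9))*(-339)))/(-282511 + (-30 - 1030)) = (-492054 + (296 - 54*(-339)))/(-282511 - 1060) = (-492054 + (296 + 18306))/(-283571) = (-492054 + 18602)*(-1/283571) = -473452*(-1/283571) = 473452/283571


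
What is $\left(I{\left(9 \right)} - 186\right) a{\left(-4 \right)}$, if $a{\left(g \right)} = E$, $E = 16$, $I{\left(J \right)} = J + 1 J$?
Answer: $-2688$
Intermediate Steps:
$I{\left(J \right)} = 2 J$ ($I{\left(J \right)} = J + J = 2 J$)
$a{\left(g \right)} = 16$
$\left(I{\left(9 \right)} - 186\right) a{\left(-4 \right)} = \left(2 \cdot 9 - 186\right) 16 = \left(18 - 186\right) 16 = \left(-168\right) 16 = -2688$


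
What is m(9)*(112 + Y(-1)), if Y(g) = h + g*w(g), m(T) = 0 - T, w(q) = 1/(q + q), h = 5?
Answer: -2115/2 ≈ -1057.5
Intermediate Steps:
w(q) = 1/(2*q)
m(T) = -T
Y(g) = 11/2 (Y(g) = 5 + g*(1/(2*g)) = 5 + 1/2 = 11/2)
m(9)*(112 + Y(-1)) = (-1*9)*(112 + 11/2) = -9*235/2 = -2115/2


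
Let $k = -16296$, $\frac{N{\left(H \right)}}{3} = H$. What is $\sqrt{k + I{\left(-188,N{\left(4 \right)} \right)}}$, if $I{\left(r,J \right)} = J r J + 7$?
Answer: $i \sqrt{43361} \approx 208.23 i$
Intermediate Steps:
$N{\left(H \right)} = 3 H$
$I{\left(r,J \right)} = 7 + r J^{2}$ ($I{\left(r,J \right)} = r J^{2} + 7 = 7 + r J^{2}$)
$\sqrt{k + I{\left(-188,N{\left(4 \right)} \right)}} = \sqrt{-16296 + \left(7 - 188 \left(3 \cdot 4\right)^{2}\right)} = \sqrt{-16296 + \left(7 - 188 \cdot 12^{2}\right)} = \sqrt{-16296 + \left(7 - 27072\right)} = \sqrt{-16296 - 27065} = \sqrt{-43361} = i \sqrt{43361}$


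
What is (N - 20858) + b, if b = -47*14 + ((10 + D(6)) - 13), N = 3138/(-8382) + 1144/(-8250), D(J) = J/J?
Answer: -11273011019/523875 ≈ -21519.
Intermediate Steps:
D(J) = 1
N = -268769/523875 (N = 3138*(-1/8382) + 1144*(-1/8250) = -523/1397 - 52/375 = -268769/523875 ≈ -0.51304)
b = -660 (b = -47*14 + ((10 + 1) - 13) = -658 + (11 - 13) = -658 - 2 = -660)
(N - 20858) + b = (-268769/523875 - 20858) - 660 = -10927253519/523875 - 660 = -11273011019/523875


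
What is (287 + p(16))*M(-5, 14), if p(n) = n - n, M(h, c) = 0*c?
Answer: 0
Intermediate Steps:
M(h, c) = 0
p(n) = 0
(287 + p(16))*M(-5, 14) = (287 + 0)*0 = 287*0 = 0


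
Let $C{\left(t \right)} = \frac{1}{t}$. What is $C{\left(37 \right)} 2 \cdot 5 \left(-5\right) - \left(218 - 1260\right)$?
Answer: $\frac{38504}{37} \approx 1040.6$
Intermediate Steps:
$C{\left(37 \right)} 2 \cdot 5 \left(-5\right) - \left(218 - 1260\right) = \frac{2 \cdot 5 \left(-5\right)}{37} - \left(218 - 1260\right) = \frac{10 \left(-5\right)}{37} - \left(218 - 1260\right) = \frac{1}{37} \left(-50\right) - -1042 = - \frac{50}{37} + 1042 = \frac{38504}{37}$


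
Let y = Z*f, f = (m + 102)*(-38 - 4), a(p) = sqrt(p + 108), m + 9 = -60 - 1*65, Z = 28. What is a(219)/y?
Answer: sqrt(327)/37632 ≈ 0.00048053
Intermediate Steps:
m = -134 (m = -9 + (-60 - 1*65) = -9 + (-60 - 65) = -9 - 125 = -134)
a(p) = sqrt(108 + p)
f = 1344 (f = (-134 + 102)*(-38 - 4) = -32*(-42) = 1344)
y = 37632 (y = 28*1344 = 37632)
a(219)/y = sqrt(108 + 219)/37632 = sqrt(327)*(1/37632) = sqrt(327)/37632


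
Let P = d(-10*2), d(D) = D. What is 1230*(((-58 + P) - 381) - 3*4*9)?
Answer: -697410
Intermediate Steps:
P = -20 (P = -10*2 = -20)
1230*(((-58 + P) - 381) - 3*4*9) = 1230*(((-58 - 20) - 381) - 3*4*9) = 1230*((-78 - 381) - 12*9) = 1230*(-459 - 108) = 1230*(-567) = -697410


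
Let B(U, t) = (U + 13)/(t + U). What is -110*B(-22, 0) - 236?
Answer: -281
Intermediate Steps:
B(U, t) = (13 + U)/(U + t)
-110*B(-22, 0) - 236 = -110*(13 - 22)/(-22 + 0) - 236 = -110*(-9)/(-22) - 236 = -(-5)*(-9) - 236 = -110*9/22 - 236 = -45 - 236 = -281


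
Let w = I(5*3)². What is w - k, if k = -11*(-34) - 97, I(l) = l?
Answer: -52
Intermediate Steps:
w = 225 (w = (5*3)² = 15² = 225)
k = 277 (k = 374 - 97 = 277)
w - k = 225 - 1*277 = 225 - 277 = -52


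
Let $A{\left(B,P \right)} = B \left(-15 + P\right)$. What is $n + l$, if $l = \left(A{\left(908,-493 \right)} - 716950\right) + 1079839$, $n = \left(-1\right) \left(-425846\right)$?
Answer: $327471$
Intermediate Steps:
$n = 425846$
$l = -98375$ ($l = \left(908 \left(-15 - 493\right) - 716950\right) + 1079839 = \left(908 \left(-508\right) - 716950\right) + 1079839 = \left(-461264 - 716950\right) + 1079839 = -1178214 + 1079839 = -98375$)
$n + l = 425846 - 98375 = 327471$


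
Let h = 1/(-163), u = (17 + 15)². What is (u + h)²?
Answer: 27859281921/26569 ≈ 1.0486e+6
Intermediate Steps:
u = 1024 (u = 32² = 1024)
h = -1/163 ≈ -0.0061350
(u + h)² = (1024 - 1/163)² = (166911/163)² = 27859281921/26569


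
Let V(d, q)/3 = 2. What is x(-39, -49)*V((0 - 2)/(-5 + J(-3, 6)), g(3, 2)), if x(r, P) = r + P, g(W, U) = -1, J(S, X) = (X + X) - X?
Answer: -528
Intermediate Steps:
J(S, X) = X (J(S, X) = 2*X - X = X)
x(r, P) = P + r
V(d, q) = 6 (V(d, q) = 3*2 = 6)
x(-39, -49)*V((0 - 2)/(-5 + J(-3, 6)), g(3, 2)) = (-49 - 39)*6 = -88*6 = -528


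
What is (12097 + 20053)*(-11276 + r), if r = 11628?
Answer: 11316800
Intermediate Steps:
(12097 + 20053)*(-11276 + r) = (12097 + 20053)*(-11276 + 11628) = 32150*352 = 11316800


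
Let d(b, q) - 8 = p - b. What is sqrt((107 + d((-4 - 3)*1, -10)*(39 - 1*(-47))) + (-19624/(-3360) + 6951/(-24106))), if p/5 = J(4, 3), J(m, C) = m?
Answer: sqrt(20005002010991235)/2531130 ≈ 55.880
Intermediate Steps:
p = 20 (p = 5*4 = 20)
d(b, q) = 28 - b (d(b, q) = 8 + (20 - b) = 28 - b)
sqrt((107 + d((-4 - 3)*1, -10)*(39 - 1*(-47))) + (-19624/(-3360) + 6951/(-24106))) = sqrt((107 + (28 - (-4 - 3))*(39 - 1*(-47))) + (-19624/(-3360) + 6951/(-24106))) = sqrt((107 + (28 - (-7))*(39 + 47)) + (-19624*(-1/3360) + 6951*(-1/24106))) = sqrt((107 + (28 - 1*(-7))*86) + (2453/420 - 6951/24106)) = sqrt((107 + (28 + 7)*86) + 28106299/5062260) = sqrt((107 + 35*86) + 28106299/5062260) = sqrt((107 + 3010) + 28106299/5062260) = sqrt(3117 + 28106299/5062260) = sqrt(15807170719/5062260) = sqrt(20005002010991235)/2531130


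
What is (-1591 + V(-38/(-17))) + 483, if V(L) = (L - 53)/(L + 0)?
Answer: -42967/38 ≈ -1130.7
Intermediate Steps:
V(L) = (-53 + L)/L
(-1591 + V(-38/(-17))) + 483 = (-1591 + (-53 - 38/(-17))/((-38/(-17)))) + 483 = (-1591 + (-53 - 38*(-1/17))/((-38*(-1/17)))) + 483 = (-1591 + (-53 + 38/17)/(38/17)) + 483 = (-1591 + (17/38)*(-863/17)) + 483 = (-1591 - 863/38) + 483 = -61321/38 + 483 = -42967/38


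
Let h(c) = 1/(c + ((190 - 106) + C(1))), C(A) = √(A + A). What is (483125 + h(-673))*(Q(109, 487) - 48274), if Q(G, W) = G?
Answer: -8072706446540190/346919 + 48165*√2/346919 ≈ -2.3270e+10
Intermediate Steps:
C(A) = √2*√A (C(A) = √(2*A) = √2*√A)
h(c) = 1/(84 + c + √2) (h(c) = 1/(c + ((190 - 106) + √2*√1)) = 1/(c + (84 + √2*1)) = 1/(c + (84 + √2)) = 1/(84 + c + √2))
(483125 + h(-673))*(Q(109, 487) - 48274) = (483125 + 1/(84 - 673 + √2))*(109 - 48274) = (483125 + 1/(-589 + √2))*(-48165) = -23269715625 - 48165/(-589 + √2)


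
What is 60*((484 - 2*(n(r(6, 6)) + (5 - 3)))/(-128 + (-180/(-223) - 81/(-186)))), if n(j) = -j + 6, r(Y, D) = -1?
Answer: -386574960/1752547 ≈ -220.58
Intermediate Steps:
n(j) = 6 - j
60*((484 - 2*(n(r(6, 6)) + (5 - 3)))/(-128 + (-180/(-223) - 81/(-186)))) = 60*((484 - 2*((6 - 1*(-1)) + (5 - 3)))/(-128 + (-180/(-223) - 81/(-186)))) = 60*((484 - 2*((6 + 1) + 2))/(-128 + (-180*(-1/223) - 81*(-1/186)))) = 60*((484 - 2*(7 + 2))/(-128 + (180/223 + 27/62))) = 60*((484 - 2*9)/(-128 + 17181/13826)) = 60*((484 - 18)/(-1752547/13826)) = 60*(466*(-13826/1752547)) = 60*(-6442916/1752547) = -386574960/1752547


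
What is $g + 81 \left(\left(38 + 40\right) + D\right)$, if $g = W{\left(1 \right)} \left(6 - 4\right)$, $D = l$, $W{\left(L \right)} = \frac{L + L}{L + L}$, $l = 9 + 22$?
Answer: $8831$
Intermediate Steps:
$l = 31$
$W{\left(L \right)} = 1$ ($W{\left(L \right)} = \frac{2 L}{2 L} = 2 L \frac{1}{2 L} = 1$)
$D = 31$
$g = 2$ ($g = 1 \left(6 - 4\right) = 1 \cdot 2 = 2$)
$g + 81 \left(\left(38 + 40\right) + D\right) = 2 + 81 \left(\left(38 + 40\right) + 31\right) = 2 + 81 \left(78 + 31\right) = 2 + 81 \cdot 109 = 2 + 8829 = 8831$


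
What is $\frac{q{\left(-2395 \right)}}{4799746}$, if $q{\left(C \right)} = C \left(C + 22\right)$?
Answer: $\frac{811905}{685678} \approx 1.1841$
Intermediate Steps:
$q{\left(C \right)} = C \left(22 + C\right)$
$\frac{q{\left(-2395 \right)}}{4799746} = \frac{\left(-2395\right) \left(22 - 2395\right)}{4799746} = \left(-2395\right) \left(-2373\right) \frac{1}{4799746} = 5683335 \cdot \frac{1}{4799746} = \frac{811905}{685678}$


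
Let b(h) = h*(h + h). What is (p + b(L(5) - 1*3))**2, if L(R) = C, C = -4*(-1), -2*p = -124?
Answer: 4096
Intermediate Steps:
p = 62 (p = -1/2*(-124) = 62)
C = 4
L(R) = 4
b(h) = 2*h**2 (b(h) = h*(2*h) = 2*h**2)
(p + b(L(5) - 1*3))**2 = (62 + 2*(4 - 1*3)**2)**2 = (62 + 2*(4 - 3)**2)**2 = (62 + 2*1**2)**2 = (62 + 2*1)**2 = (62 + 2)**2 = 64**2 = 4096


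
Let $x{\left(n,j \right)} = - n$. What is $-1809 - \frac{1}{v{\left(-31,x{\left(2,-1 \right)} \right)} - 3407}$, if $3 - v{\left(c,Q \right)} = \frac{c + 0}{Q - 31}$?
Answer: $- \frac{203264634}{112363} \approx -1809.0$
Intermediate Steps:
$v{\left(c,Q \right)} = 3 - \frac{c}{-31 + Q}$ ($v{\left(c,Q \right)} = 3 - \frac{c + 0}{Q - 31} = 3 - \frac{c}{-31 + Q}$)
$-1809 - \frac{1}{v{\left(-31,x{\left(2,-1 \right)} \right)} - 3407} = -1809 - \frac{1}{\frac{-93 - -31 + 3 \left(\left(-1\right) 2\right)}{-31 - 2} - 3407} = -1809 - \frac{1}{\frac{-93 + 31 + 3 \left(-2\right)}{-31 - 2} - 3407} = -1809 - \frac{1}{\frac{-93 + 31 - 6}{-33} - 3407} = -1809 - \frac{1}{\left(- \frac{1}{33}\right) \left(-68\right) - 3407} = -1809 - \frac{1}{\frac{68}{33} - 3407} = -1809 - \frac{1}{- \frac{112363}{33}} = -1809 - - \frac{33}{112363} = -1809 + \frac{33}{112363} = - \frac{203264634}{112363}$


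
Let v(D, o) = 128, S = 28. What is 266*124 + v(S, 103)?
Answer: 33112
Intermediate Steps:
266*124 + v(S, 103) = 266*124 + 128 = 32984 + 128 = 33112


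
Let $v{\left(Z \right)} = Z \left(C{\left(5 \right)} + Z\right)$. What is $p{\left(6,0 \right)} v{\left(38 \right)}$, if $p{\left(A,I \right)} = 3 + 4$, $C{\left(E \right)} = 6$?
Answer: $11704$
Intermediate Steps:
$p{\left(A,I \right)} = 7$
$v{\left(Z \right)} = Z \left(6 + Z\right)$
$p{\left(6,0 \right)} v{\left(38 \right)} = 7 \cdot 38 \left(6 + 38\right) = 7 \cdot 38 \cdot 44 = 7 \cdot 1672 = 11704$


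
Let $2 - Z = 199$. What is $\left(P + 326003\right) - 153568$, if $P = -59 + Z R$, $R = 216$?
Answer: $129824$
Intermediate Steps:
$Z = -197$ ($Z = 2 - 199 = -197$)
$P = -42611$ ($P = -59 - 42552 = -42611$)
$\left(P + 326003\right) - 153568 = \left(-42611 + 326003\right) - 153568 = 283392 - 153568 = 129824$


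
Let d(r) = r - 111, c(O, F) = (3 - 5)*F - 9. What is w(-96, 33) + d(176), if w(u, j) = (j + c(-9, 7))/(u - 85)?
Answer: 11755/181 ≈ 64.945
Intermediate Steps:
c(O, F) = -9 - 2*F (c(O, F) = -2*F - 9 = -9 - 2*F)
d(r) = -111 + r
w(u, j) = (-23 + j)/(-85 + u) (w(u, j) = (j + (-9 - 2*7))/(u - 85) = (j + (-9 - 14))/(-85 + u) = (j - 23)/(-85 + u) = (-23 + j)/(-85 + u))
w(-96, 33) + d(176) = (-23 + 33)/(-85 - 96) + (-111 + 176) = 10/(-181) + 65 = -1/181*10 + 65 = -10/181 + 65 = 11755/181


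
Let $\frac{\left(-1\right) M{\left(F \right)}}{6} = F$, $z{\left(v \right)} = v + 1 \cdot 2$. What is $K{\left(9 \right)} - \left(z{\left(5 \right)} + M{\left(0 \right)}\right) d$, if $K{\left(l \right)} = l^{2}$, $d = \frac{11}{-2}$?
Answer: $\frac{239}{2} \approx 119.5$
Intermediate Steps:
$d = - \frac{11}{2}$ ($d = 11 \left(- \frac{1}{2}\right) = - \frac{11}{2} \approx -5.5$)
$z{\left(v \right)} = 2 + v$ ($z{\left(v \right)} = v + 2 = 2 + v$)
$M{\left(F \right)} = - 6 F$
$K{\left(9 \right)} - \left(z{\left(5 \right)} + M{\left(0 \right)}\right) d = 9^{2} - \left(\left(2 + 5\right) - 0\right) \left(- \frac{11}{2}\right) = 81 - \left(7 + 0\right) \left(- \frac{11}{2}\right) = 81 - 7 \left(- \frac{11}{2}\right) = 81 - - \frac{77}{2} = 81 + \frac{77}{2} = \frac{239}{2}$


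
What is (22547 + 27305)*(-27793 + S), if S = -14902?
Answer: -2128431140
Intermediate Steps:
(22547 + 27305)*(-27793 + S) = (22547 + 27305)*(-27793 - 14902) = 49852*(-42695) = -2128431140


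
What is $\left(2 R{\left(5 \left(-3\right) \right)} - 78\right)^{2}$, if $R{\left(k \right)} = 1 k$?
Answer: $11664$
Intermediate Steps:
$R{\left(k \right)} = k$
$\left(2 R{\left(5 \left(-3\right) \right)} - 78\right)^{2} = \left(2 \cdot 5 \left(-3\right) - 78\right)^{2} = \left(2 \left(-15\right) - 78\right)^{2} = \left(-30 - 78\right)^{2} = \left(-108\right)^{2} = 11664$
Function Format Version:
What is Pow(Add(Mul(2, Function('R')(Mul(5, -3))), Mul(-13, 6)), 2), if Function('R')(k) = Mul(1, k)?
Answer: 11664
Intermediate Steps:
Function('R')(k) = k
Pow(Add(Mul(2, Function('R')(Mul(5, -3))), Mul(-13, 6)), 2) = Pow(Add(Mul(2, Mul(5, -3)), Mul(-13, 6)), 2) = Pow(Add(Mul(2, -15), -78), 2) = Pow(Add(-30, -78), 2) = Pow(-108, 2) = 11664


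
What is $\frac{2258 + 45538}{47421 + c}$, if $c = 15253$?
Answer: $\frac{23898}{31337} \approx 0.76261$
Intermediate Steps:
$\frac{2258 + 45538}{47421 + c} = \frac{2258 + 45538}{47421 + 15253} = \frac{47796}{62674} = 47796 \cdot \frac{1}{62674} = \frac{23898}{31337}$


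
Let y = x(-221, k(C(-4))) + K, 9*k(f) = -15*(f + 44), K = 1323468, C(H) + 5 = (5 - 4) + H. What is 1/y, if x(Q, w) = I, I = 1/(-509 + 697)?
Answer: 188/248811985 ≈ 7.5559e-7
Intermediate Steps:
C(H) = -4 + H (C(H) = -5 + ((5 - 4) + H) = -5 + (1 + H) = -4 + H)
k(f) = -220/3 - 5*f/3 (k(f) = (-15*(f + 44))/9 = (-15*(44 + f))/9 = (-660 - 15*f)/9 = -220/3 - 5*f/3)
I = 1/188 ≈ 0.0053191
x(Q, w) = 1/188
y = 248811985/188 (y = 1/188 + 1323468 = 248811985/188 ≈ 1.3235e+6)
1/y = 1/(248811985/188) = 188/248811985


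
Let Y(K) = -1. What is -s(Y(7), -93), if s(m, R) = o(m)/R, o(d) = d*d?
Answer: 1/93 ≈ 0.010753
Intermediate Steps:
o(d) = d**2
s(m, R) = m**2/R
-s(Y(7), -93) = -(-1)**2/(-93) = -(-1)/93 = -1*(-1/93) = 1/93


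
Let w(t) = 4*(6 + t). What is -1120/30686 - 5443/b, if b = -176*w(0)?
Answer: 81146509/64808832 ≈ 1.2521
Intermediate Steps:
w(t) = 24 + 4*t
b = -4224 (b = -176*(24 + 4*0) = -176*(24 + 0) = -176*24 = -4224)
-1120/30686 - 5443/b = -1120/30686 - 5443/(-4224) = -1120*1/30686 - 5443*(-1/4224) = -560/15343 + 5443/4224 = 81146509/64808832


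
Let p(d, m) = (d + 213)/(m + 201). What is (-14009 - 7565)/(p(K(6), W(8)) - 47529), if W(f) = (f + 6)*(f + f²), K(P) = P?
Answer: 621023/1368151 ≈ 0.45391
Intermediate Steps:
W(f) = (6 + f)*(f + f²)
p(d, m) = (213 + d)/(201 + m)
(-14009 - 7565)/(p(K(6), W(8)) - 47529) = (-14009 - 7565)/((213 + 6)/(201 + 8*(6 + 8² + 7*8)) - 47529) = -21574/(219/(201 + 8*(6 + 64 + 56)) - 47529) = -21574/(219/(201 + 8*126) - 47529) = -21574/(219/(201 + 1008) - 47529) = -21574/(219/1209 - 47529) = -21574/((1/1209)*219 - 47529) = -21574/(73/403 - 47529) = -21574/(-19154114/403) = -21574*(-403/19154114) = 621023/1368151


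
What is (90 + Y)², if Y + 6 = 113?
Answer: 38809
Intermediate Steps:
Y = 107 (Y = -6 + 113 = 107)
(90 + Y)² = (90 + 107)² = 197² = 38809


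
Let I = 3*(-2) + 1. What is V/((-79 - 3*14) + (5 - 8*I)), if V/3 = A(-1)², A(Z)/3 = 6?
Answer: -243/19 ≈ -12.789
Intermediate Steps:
A(Z) = 18 (A(Z) = 3*6 = 18)
I = -5 (I = -6 + 1 = -5)
V = 972 (V = 3*18² = 3*324 = 972)
V/((-79 - 3*14) + (5 - 8*I)) = 972/((-79 - 3*14) + (5 - 8*(-5))) = 972/((-79 - 1*42) + (5 + 40)) = 972/((-79 - 42) + 45) = 972/(-121 + 45) = 972/(-76) = 972*(-1/76) = -243/19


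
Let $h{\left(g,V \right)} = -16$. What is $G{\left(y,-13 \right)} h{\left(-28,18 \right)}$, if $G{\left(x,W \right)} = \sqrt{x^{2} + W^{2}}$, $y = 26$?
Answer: $- 208 \sqrt{5} \approx -465.1$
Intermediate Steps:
$G{\left(x,W \right)} = \sqrt{W^{2} + x^{2}}$
$G{\left(y,-13 \right)} h{\left(-28,18 \right)} = \sqrt{\left(-13\right)^{2} + 26^{2}} \left(-16\right) = \sqrt{169 + 676} \left(-16\right) = \sqrt{845} \left(-16\right) = 13 \sqrt{5} \left(-16\right) = - 208 \sqrt{5}$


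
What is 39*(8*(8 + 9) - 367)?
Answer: -9009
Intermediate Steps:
39*(8*(8 + 9) - 367) = 39*(8*17 - 367) = 39*(136 - 367) = 39*(-231) = -9009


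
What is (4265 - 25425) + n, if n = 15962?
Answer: -5198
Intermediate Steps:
(4265 - 25425) + n = (4265 - 25425) + 15962 = -21160 + 15962 = -5198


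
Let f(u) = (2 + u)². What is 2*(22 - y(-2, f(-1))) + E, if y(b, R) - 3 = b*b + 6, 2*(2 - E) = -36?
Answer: 38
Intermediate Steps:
E = 20 (E = 2 - ½*(-36) = 2 + 18 = 20)
y(b, R) = 9 + b² (y(b, R) = 3 + (b*b + 6) = 3 + (b² + 6) = 3 + (6 + b²) = 9 + b²)
2*(22 - y(-2, f(-1))) + E = 2*(22 - (9 + (-2)²)) + 20 = 2*(22 - (9 + 4)) + 20 = 2*(22 - 1*13) + 20 = 2*(22 - 13) + 20 = 2*9 + 20 = 18 + 20 = 38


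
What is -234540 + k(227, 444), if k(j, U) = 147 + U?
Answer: -233949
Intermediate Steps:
-234540 + k(227, 444) = -234540 + (147 + 444) = -234540 + 591 = -233949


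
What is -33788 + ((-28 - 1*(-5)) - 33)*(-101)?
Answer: -28132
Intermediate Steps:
-33788 + ((-28 - 1*(-5)) - 33)*(-101) = -33788 + ((-28 + 5) - 33)*(-101) = -33788 + (-23 - 33)*(-101) = -33788 - 56*(-101) = -33788 + 5656 = -28132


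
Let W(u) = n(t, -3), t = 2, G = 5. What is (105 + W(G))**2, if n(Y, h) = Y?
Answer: 11449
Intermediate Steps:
W(u) = 2
(105 + W(G))**2 = (105 + 2)**2 = 107**2 = 11449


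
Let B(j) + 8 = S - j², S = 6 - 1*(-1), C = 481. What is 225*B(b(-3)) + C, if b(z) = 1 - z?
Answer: -3344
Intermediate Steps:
S = 7 (S = 6 + 1 = 7)
B(j) = -1 - j² (B(j) = -8 + (7 - j²) = -1 - j²)
225*B(b(-3)) + C = 225*(-1 - (1 - 1*(-3))²) + 481 = 225*(-1 - (1 + 3)²) + 481 = 225*(-1 - 1*4²) + 481 = 225*(-1 - 1*16) + 481 = 225*(-1 - 16) + 481 = 225*(-17) + 481 = -3825 + 481 = -3344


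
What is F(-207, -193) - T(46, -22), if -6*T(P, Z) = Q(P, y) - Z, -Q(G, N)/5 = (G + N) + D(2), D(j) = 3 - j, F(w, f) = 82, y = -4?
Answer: 299/6 ≈ 49.833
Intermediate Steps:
Q(G, N) = -5 - 5*G - 5*N (Q(G, N) = -5*((G + N) + (3 - 1*2)) = -5*((G + N) + (3 - 2)) = -5*((G + N) + 1) = -5*(1 + G + N) = -5 - 5*G - 5*N)
T(P, Z) = -5/2 + Z/6 + 5*P/6 (T(P, Z) = -((-5 - 5*P - 5*(-4)) - Z)/6 = -((-5 - 5*P + 20) - Z)/6 = -((15 - 5*P) - Z)/6 = -(15 - Z - 5*P)/6 = -5/2 + Z/6 + 5*P/6)
F(-207, -193) - T(46, -22) = 82 - (-5/2 + (⅙)*(-22) + (⅚)*46) = 82 - (-5/2 - 11/3 + 115/3) = 82 - 1*193/6 = 82 - 193/6 = 299/6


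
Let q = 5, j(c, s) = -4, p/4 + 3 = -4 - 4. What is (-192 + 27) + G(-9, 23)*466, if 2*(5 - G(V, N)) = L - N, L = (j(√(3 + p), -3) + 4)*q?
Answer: 7524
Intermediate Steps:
p = -44 (p = -12 + 4*(-4 - 4) = -12 + 4*(-8) = -12 - 32 = -44)
L = 0 (L = (-4 + 4)*5 = 0*5 = 0)
G(V, N) = 5 + N/2 (G(V, N) = 5 - (0 - N)/2 = 5 - (-1)*N/2 = 5 + N/2)
(-192 + 27) + G(-9, 23)*466 = (-192 + 27) + (5 + (½)*23)*466 = -165 + (5 + 23/2)*466 = -165 + (33/2)*466 = -165 + 7689 = 7524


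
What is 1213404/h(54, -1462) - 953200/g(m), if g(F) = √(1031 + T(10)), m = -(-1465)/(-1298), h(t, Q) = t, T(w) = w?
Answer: 202234/9 - 953200*√1041/1041 ≈ -7072.8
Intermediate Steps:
m = -1465/1298 (m = -(-1465)*(-1)/1298 = -1*1465/1298 = -1465/1298 ≈ -1.1287)
g(F) = √1041 (g(F) = √(1031 + 10) = √1041)
1213404/h(54, -1462) - 953200/g(m) = 1213404/54 - 953200*√1041/1041 = 1213404*(1/54) - 953200*√1041/1041 = 202234/9 - 953200*√1041/1041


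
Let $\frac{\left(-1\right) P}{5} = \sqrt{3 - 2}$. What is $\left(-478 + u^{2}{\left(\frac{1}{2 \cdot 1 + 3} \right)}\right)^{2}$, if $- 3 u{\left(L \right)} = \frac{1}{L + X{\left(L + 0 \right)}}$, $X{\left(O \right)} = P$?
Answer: $\frac{6140122217329}{26873856} \approx 2.2848 \cdot 10^{5}$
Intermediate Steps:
$P = -5$ ($P = - 5 \sqrt{3 - 2} = - 5 \sqrt{1} = \left(-5\right) 1 = -5$)
$X{\left(O \right)} = -5$
$u{\left(L \right)} = - \frac{1}{3 \left(-5 + L\right)}$ ($u{\left(L \right)} = - \frac{1}{3 \left(L - 5\right)} = - \frac{1}{3 \left(-5 + L\right)}$)
$\left(-478 + u^{2}{\left(\frac{1}{2 \cdot 1 + 3} \right)}\right)^{2} = \left(-478 + \left(- \frac{1}{-15 + \frac{3}{2 \cdot 1 + 3}}\right)^{2}\right)^{2} = \left(-478 + \left(- \frac{1}{-15 + \frac{3}{2 + 3}}\right)^{2}\right)^{2} = \left(-478 + \left(- \frac{1}{-15 + \frac{3}{5}}\right)^{2}\right)^{2} = \left(-478 + \left(- \frac{1}{- \frac{72}{5}}\right)^{2}\right)^{2} = \left(-478 + \left(\left(-1\right) \left(- \frac{5}{72}\right)\right)^{2}\right)^{2} = \left(-478 + \left(\frac{5}{72}\right)^{2}\right)^{2} = \left(-478 + \frac{25}{5184}\right)^{2} = \left(- \frac{2477927}{5184}\right)^{2} = \frac{6140122217329}{26873856}$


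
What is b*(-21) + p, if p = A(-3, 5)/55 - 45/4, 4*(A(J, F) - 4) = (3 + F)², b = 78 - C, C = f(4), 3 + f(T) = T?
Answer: -71627/44 ≈ -1627.9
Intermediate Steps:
f(T) = -3 + T
C = 1 (C = -3 + 4 = 1)
b = 77 (b = 78 - 1*1 = 78 - 1 = 77)
A(J, F) = 4 + (3 + F)²/4
p = -479/44 (p = (4 + (3 + 5)²/4)/55 - 45/4 = (4 + (¼)*8²)*(1/55) - 45*¼ = (4 + (¼)*64)*(1/55) - 45/4 = (4 + 16)*(1/55) - 45/4 = 20*(1/55) - 45/4 = 4/11 - 45/4 = -479/44 ≈ -10.886)
b*(-21) + p = 77*(-21) - 479/44 = -1617 - 479/44 = -71627/44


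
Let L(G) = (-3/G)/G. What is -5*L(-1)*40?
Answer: 600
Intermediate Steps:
L(G) = -3/G²
-5*L(-1)*40 = -(-15)/(-1)²*40 = -(-15)*40 = -5*(-3)*40 = 15*40 = 600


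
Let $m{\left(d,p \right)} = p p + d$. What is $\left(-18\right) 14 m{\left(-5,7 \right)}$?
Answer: $-11088$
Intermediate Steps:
$m{\left(d,p \right)} = d + p^{2}$ ($m{\left(d,p \right)} = p^{2} + d = d + p^{2}$)
$\left(-18\right) 14 m{\left(-5,7 \right)} = \left(-18\right) 14 \left(-5 + 7^{2}\right) = - 252 \left(-5 + 49\right) = \left(-252\right) 44 = -11088$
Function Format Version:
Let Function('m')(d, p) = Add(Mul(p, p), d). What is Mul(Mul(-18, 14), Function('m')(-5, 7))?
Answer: -11088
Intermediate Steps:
Function('m')(d, p) = Add(d, Pow(p, 2)) (Function('m')(d, p) = Add(Pow(p, 2), d) = Add(d, Pow(p, 2)))
Mul(Mul(-18, 14), Function('m')(-5, 7)) = Mul(Mul(-18, 14), Add(-5, Pow(7, 2))) = Mul(-252, Add(-5, 49)) = Mul(-252, 44) = -11088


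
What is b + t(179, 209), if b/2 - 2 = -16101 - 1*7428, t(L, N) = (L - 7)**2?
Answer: -17470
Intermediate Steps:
t(L, N) = (-7 + L)**2
b = -47054 (b = 4 + 2*(-16101 - 1*7428) = 4 + 2*(-16101 - 7428) = 4 + 2*(-23529) = 4 - 47058 = -47054)
b + t(179, 209) = -47054 + (-7 + 179)**2 = -47054 + 172**2 = -47054 + 29584 = -17470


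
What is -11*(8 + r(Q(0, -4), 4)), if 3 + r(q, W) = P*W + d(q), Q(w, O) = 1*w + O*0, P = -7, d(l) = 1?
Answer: 242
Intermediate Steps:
Q(w, O) = w (Q(w, O) = w + 0 = w)
r(q, W) = -2 - 7*W (r(q, W) = -3 + (-7*W + 1) = -3 + (1 - 7*W) = -2 - 7*W)
-11*(8 + r(Q(0, -4), 4)) = -11*(8 + (-2 - 7*4)) = -11*(8 + (-2 - 28)) = -11*(8 - 30) = -11*(-22) = 242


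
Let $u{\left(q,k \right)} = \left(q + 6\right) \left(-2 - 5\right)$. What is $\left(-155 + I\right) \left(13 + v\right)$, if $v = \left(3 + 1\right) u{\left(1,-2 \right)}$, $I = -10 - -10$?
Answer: $28365$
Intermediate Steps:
$I = 0$ ($I = -10 + 10 = 0$)
$u{\left(q,k \right)} = -42 - 7 q$ ($u{\left(q,k \right)} = \left(6 + q\right) \left(-7\right) = -42 - 7 q$)
$v = -196$ ($v = \left(3 + 1\right) \left(-42 - 7\right) = 4 \left(-42 - 7\right) = 4 \left(-49\right) = -196$)
$\left(-155 + I\right) \left(13 + v\right) = \left(-155 + 0\right) \left(13 - 196\right) = \left(-155\right) \left(-183\right) = 28365$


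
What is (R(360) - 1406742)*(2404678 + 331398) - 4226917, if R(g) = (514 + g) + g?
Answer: -3845580933525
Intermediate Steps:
R(g) = 514 + 2*g
(R(360) - 1406742)*(2404678 + 331398) - 4226917 = ((514 + 2*360) - 1406742)*(2404678 + 331398) - 4226917 = ((514 + 720) - 1406742)*2736076 - 4226917 = (1234 - 1406742)*2736076 - 4226917 = -1405508*2736076 - 4226917 = -3845576706608 - 4226917 = -3845580933525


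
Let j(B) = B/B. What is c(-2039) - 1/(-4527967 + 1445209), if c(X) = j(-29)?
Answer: 3082759/3082758 ≈ 1.0000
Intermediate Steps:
j(B) = 1
c(X) = 1
c(-2039) - 1/(-4527967 + 1445209) = 1 - 1/(-4527967 + 1445209) = 1 - 1/(-3082758) = 1 - 1*(-1/3082758) = 1 + 1/3082758 = 3082759/3082758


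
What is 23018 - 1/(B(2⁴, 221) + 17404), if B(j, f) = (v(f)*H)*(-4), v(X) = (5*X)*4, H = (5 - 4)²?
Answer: 6352969/276 ≈ 23018.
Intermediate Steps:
H = 1 (H = 1² = 1)
v(X) = 20*X
B(j, f) = -80*f (B(j, f) = ((20*f)*1)*(-4) = (20*f)*(-4) = -80*f)
23018 - 1/(B(2⁴, 221) + 17404) = 23018 - 1/(-80*221 + 17404) = 23018 - 1/(-17680 + 17404) = 23018 - 1/(-276) = 23018 - 1*(-1/276) = 23018 + 1/276 = 6352969/276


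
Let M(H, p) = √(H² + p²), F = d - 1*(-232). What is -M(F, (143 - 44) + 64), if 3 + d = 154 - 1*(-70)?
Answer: -17*√802 ≈ -481.43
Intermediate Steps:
d = 221 (d = -3 + (154 - 1*(-70)) = -3 + (154 + 70) = -3 + 224 = 221)
F = 453 (F = 221 - 1*(-232) = 221 + 232 = 453)
-M(F, (143 - 44) + 64) = -√(453² + ((143 - 44) + 64)²) = -√(205209 + (99 + 64)²) = -√(205209 + 163²) = -√(205209 + 26569) = -√231778 = -17*√802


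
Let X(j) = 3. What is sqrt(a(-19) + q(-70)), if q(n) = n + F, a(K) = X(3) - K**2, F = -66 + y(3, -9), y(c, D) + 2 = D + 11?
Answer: I*sqrt(494) ≈ 22.226*I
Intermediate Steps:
y(c, D) = 9 + D (y(c, D) = -2 + (D + 11) = -2 + (11 + D) = 9 + D)
F = -66 (F = -66 + (9 - 9) = -66 + 0 = -66)
a(K) = 3 - K**2
q(n) = -66 + n (q(n) = n - 66 = -66 + n)
sqrt(a(-19) + q(-70)) = sqrt((3 - 1*(-19)**2) + (-66 - 70)) = sqrt((3 - 1*361) - 136) = sqrt((3 - 361) - 136) = sqrt(-358 - 136) = sqrt(-494) = I*sqrt(494)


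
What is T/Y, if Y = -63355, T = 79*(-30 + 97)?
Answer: -5293/63355 ≈ -0.083545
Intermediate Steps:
T = 5293 (T = 79*67 = 5293)
T/Y = 5293/(-63355) = 5293*(-1/63355) = -5293/63355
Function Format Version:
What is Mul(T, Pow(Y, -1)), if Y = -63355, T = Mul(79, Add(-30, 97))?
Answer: Rational(-5293, 63355) ≈ -0.083545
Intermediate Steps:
T = 5293 (T = Mul(79, 67) = 5293)
Mul(T, Pow(Y, -1)) = Mul(5293, Pow(-63355, -1)) = Mul(5293, Rational(-1, 63355)) = Rational(-5293, 63355)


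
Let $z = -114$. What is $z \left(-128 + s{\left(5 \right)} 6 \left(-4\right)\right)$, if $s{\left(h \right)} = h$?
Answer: $28272$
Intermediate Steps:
$z \left(-128 + s{\left(5 \right)} 6 \left(-4\right)\right) = - 114 \left(-128 + 5 \cdot 6 \left(-4\right)\right) = - 114 \left(-128 + 30 \left(-4\right)\right) = - 114 \left(-128 - 120\right) = \left(-114\right) \left(-248\right) = 28272$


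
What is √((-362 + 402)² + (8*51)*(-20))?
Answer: 4*I*√410 ≈ 80.994*I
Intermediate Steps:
√((-362 + 402)² + (8*51)*(-20)) = √(40² + 408*(-20)) = √(1600 - 8160) = √(-6560) = 4*I*√410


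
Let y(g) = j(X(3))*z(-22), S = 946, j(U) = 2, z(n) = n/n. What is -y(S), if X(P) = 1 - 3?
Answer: -2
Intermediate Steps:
z(n) = 1
X(P) = -2
y(g) = 2 (y(g) = 2*1 = 2)
-y(S) = -1*2 = -2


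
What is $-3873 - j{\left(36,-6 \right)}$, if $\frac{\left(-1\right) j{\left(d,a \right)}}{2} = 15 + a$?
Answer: $-3855$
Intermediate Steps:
$j{\left(d,a \right)} = -30 - 2 a$ ($j{\left(d,a \right)} = - 2 \left(15 + a\right) = -30 - 2 a$)
$-3873 - j{\left(36,-6 \right)} = -3873 - \left(-30 - -12\right) = -3873 - \left(-30 + 12\right) = -3873 - -18 = -3873 + 18 = -3855$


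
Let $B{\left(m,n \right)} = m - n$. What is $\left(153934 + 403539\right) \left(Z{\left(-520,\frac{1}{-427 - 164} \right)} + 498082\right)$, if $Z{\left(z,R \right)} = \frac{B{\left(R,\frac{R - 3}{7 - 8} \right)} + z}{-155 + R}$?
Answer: $\frac{25436159953315251}{91606} \approx 2.7767 \cdot 10^{11}$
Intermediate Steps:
$Z{\left(z,R \right)} = \frac{-3 + z + 2 R}{-155 + R}$ ($Z{\left(z,R \right)} = \frac{\left(R - \frac{R - 3}{7 - 8}\right) + z}{-155 + R} = \frac{\left(R - \frac{-3 + R}{-1}\right) + z}{-155 + R} = \frac{\left(R - \left(-3 + R\right) \left(-1\right)\right) + z}{-155 + R} = \frac{\left(R - \left(3 - R\right)\right) + z}{-155 + R} = \frac{\left(R + \left(-3 + R\right)\right) + z}{-155 + R} = \frac{\left(-3 + 2 R\right) + z}{-155 + R} = \frac{-3 + z + 2 R}{-155 + R}$)
$\left(153934 + 403539\right) \left(Z{\left(-520,\frac{1}{-427 - 164} \right)} + 498082\right) = \left(153934 + 403539\right) \left(\frac{-3 - 520 + \frac{2}{-427 - 164}}{-155 + \frac{1}{-427 - 164}} + 498082\right) = 557473 \left(\frac{-3 - 520 + \frac{2}{-591}}{-155 + \frac{1}{-591}} + 498082\right) = 557473 \left(\frac{-3 - 520 + 2 \left(- \frac{1}{591}\right)}{-155 - \frac{1}{591}} + 498082\right) = 557473 \left(\frac{-3 - 520 - \frac{2}{591}}{- \frac{91606}{591}} + 498082\right) = 557473 \left(\left(- \frac{591}{91606}\right) \left(- \frac{309095}{591}\right) + 498082\right) = 557473 \left(\frac{309095}{91606} + 498082\right) = 557473 \cdot \frac{45627608787}{91606} = \frac{25436159953315251}{91606}$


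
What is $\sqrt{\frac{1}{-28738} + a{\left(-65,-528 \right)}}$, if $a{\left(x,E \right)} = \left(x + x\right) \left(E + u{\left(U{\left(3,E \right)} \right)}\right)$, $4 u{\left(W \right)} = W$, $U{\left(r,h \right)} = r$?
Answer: $\frac{\sqrt{14151843918158}}{14369} \approx 261.81$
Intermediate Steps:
$u{\left(W \right)} = \frac{W}{4}$
$a{\left(x,E \right)} = 2 x \left(\frac{3}{4} + E\right)$ ($a{\left(x,E \right)} = \left(x + x\right) \left(E + \frac{1}{4} \cdot 3\right) = 2 x \left(E + \frac{3}{4}\right) = 2 x \left(\frac{3}{4} + E\right)$)
$\sqrt{\frac{1}{-28738} + a{\left(-65,-528 \right)}} = \sqrt{\frac{1}{-28738} + \frac{1}{2} \left(-65\right) \left(3 + 4 \left(-528\right)\right)} = \sqrt{- \frac{1}{28738} + \frac{1}{2} \left(-65\right) \left(3 - 2112\right)} = \sqrt{- \frac{1}{28738} + \frac{1}{2} \left(-65\right) \left(-2109\right)} = \sqrt{- \frac{1}{28738} + \frac{137085}{2}} = \sqrt{\frac{984887182}{14369}} = \frac{\sqrt{14151843918158}}{14369}$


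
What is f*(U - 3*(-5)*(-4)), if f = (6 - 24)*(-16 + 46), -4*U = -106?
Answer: 18090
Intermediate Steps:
U = 53/2 (U = -¼*(-106) = 53/2 ≈ 26.500)
f = -540 (f = -18*30 = -540)
f*(U - 3*(-5)*(-4)) = -540*(53/2 - 3*(-5)*(-4)) = -540*(53/2 + 15*(-4)) = -540*(53/2 - 60) = -540*(-67/2) = 18090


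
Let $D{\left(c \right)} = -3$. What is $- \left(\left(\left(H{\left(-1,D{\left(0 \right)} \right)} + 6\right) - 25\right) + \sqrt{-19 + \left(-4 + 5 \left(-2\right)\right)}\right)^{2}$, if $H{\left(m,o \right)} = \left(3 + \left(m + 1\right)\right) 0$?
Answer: $-328 + 38 i \sqrt{33} \approx -328.0 + 218.29 i$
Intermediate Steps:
$H{\left(m,o \right)} = 0$ ($H{\left(m,o \right)} = \left(3 + \left(1 + m\right)\right) 0 = \left(4 + m\right) 0 = 0$)
$- \left(\left(\left(H{\left(-1,D{\left(0 \right)} \right)} + 6\right) - 25\right) + \sqrt{-19 + \left(-4 + 5 \left(-2\right)\right)}\right)^{2} = - \left(\left(\left(0 + 6\right) - 25\right) + \sqrt{-19 + \left(-4 + 5 \left(-2\right)\right)}\right)^{2} = - \left(\left(6 - 25\right) + \sqrt{-19 - 14}\right)^{2} = - \left(-19 + \sqrt{-19 - 14}\right)^{2} = - \left(-19 + \sqrt{-33}\right)^{2} = - \left(-19 + i \sqrt{33}\right)^{2}$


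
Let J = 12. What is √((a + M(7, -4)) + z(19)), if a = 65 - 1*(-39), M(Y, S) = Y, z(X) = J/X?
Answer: √40299/19 ≈ 10.566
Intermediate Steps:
z(X) = 12/X
a = 104 (a = 65 + 39 = 104)
√((a + M(7, -4)) + z(19)) = √((104 + 7) + 12/19) = √(111 + 12*(1/19)) = √(111 + 12/19) = √(2121/19) = √40299/19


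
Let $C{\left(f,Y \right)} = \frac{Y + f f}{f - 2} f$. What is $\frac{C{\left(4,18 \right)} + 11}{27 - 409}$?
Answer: $- \frac{79}{382} \approx -0.20681$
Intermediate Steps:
$C{\left(f,Y \right)} = \frac{f \left(Y + f^{2}\right)}{-2 + f}$ ($C{\left(f,Y \right)} = \frac{Y + f^{2}}{-2 + f} f = \frac{f \left(Y + f^{2}\right)}{-2 + f}$)
$\frac{C{\left(4,18 \right)} + 11}{27 - 409} = \frac{\frac{4 \left(18 + 4^{2}\right)}{-2 + 4} + 11}{27 - 409} = \frac{\frac{4 \left(18 + 16\right)}{2} + 11}{-382} = \left(4 \cdot \frac{1}{2} \cdot 34 + 11\right) \left(- \frac{1}{382}\right) = \left(68 + 11\right) \left(- \frac{1}{382}\right) = 79 \left(- \frac{1}{382}\right) = - \frac{79}{382}$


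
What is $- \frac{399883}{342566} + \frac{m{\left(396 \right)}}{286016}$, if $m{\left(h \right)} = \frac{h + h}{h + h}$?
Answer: $- \frac{57186296781}{48989678528} \approx -1.1673$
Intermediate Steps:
$m{\left(h \right)} = 1$ ($m{\left(h \right)} = \frac{2 h}{2 h} = 2 h \frac{1}{2 h} = 1$)
$- \frac{399883}{342566} + \frac{m{\left(396 \right)}}{286016} = - \frac{399883}{342566} + 1 \cdot \frac{1}{286016} = \left(-399883\right) \frac{1}{342566} + 1 \cdot \frac{1}{286016} = - \frac{399883}{342566} + \frac{1}{286016} = - \frac{57186296781}{48989678528}$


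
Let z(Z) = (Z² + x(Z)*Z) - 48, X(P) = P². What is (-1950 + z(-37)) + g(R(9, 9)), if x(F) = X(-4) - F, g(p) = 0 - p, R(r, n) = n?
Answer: -2599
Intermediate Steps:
g(p) = -p
x(F) = 16 - F (x(F) = (-4)² - F = 16 - F)
z(Z) = -48 + Z² + Z*(16 - Z) (z(Z) = (Z² + (16 - Z)*Z) - 48 = (Z² + Z*(16 - Z)) - 48 = -48 + Z² + Z*(16 - Z))
(-1950 + z(-37)) + g(R(9, 9)) = (-1950 + (-48 + 16*(-37))) - 1*9 = (-1950 + (-48 - 592)) - 9 = (-1950 - 640) - 9 = -2590 - 9 = -2599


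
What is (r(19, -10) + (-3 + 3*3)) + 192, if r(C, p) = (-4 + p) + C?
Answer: 203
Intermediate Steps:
r(C, p) = -4 + C + p
(r(19, -10) + (-3 + 3*3)) + 192 = ((-4 + 19 - 10) + (-3 + 3*3)) + 192 = (5 + (-3 + 9)) + 192 = (5 + 6) + 192 = 11 + 192 = 203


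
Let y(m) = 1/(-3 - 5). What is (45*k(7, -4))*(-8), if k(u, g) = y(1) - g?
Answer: -1395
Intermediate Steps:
y(m) = -1/8 (y(m) = 1/(-8) = -1/8)
k(u, g) = -1/8 - g
(45*k(7, -4))*(-8) = (45*(-1/8 - 1*(-4)))*(-8) = (45*(-1/8 + 4))*(-8) = (45*(31/8))*(-8) = (1395/8)*(-8) = -1395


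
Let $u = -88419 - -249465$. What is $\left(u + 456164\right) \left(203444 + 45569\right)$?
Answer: $153693313730$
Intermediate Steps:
$u = 161046$ ($u = -88419 + 249465 = 161046$)
$\left(u + 456164\right) \left(203444 + 45569\right) = \left(161046 + 456164\right) \left(203444 + 45569\right) = 617210 \cdot 249013 = 153693313730$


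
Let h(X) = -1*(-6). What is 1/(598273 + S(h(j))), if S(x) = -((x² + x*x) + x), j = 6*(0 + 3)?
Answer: 1/598195 ≈ 1.6717e-6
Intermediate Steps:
j = 18 (j = 6*3 = 18)
h(X) = 6
S(x) = -x - 2*x² (S(x) = -((x² + x²) + x) = -(2*x² + x) = -(x + 2*x²) = -x - 2*x²)
1/(598273 + S(h(j))) = 1/(598273 - 1*6*(1 + 2*6)) = 1/(598273 - 1*6*(1 + 12)) = 1/(598273 - 1*6*13) = 1/(598273 - 78) = 1/598195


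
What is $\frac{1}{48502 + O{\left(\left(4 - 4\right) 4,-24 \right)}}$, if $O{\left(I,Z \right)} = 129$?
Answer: $\frac{1}{48631} \approx 2.0563 \cdot 10^{-5}$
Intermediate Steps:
$\frac{1}{48502 + O{\left(\left(4 - 4\right) 4,-24 \right)}} = \frac{1}{48502 + 129} = \frac{1}{48631}$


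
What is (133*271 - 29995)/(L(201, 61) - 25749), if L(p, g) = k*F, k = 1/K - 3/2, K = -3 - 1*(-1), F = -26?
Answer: -864/3671 ≈ -0.23536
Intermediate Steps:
K = -2 (K = -3 + 1 = -2)
k = -2 (k = 1/(-2) - 3/2 = 1*(-1/2) - 3*1/2 = -1/2 - 3/2 = -2)
L(p, g) = 52 (L(p, g) = -2*(-26) = 52)
(133*271 - 29995)/(L(201, 61) - 25749) = (133*271 - 29995)/(52 - 25749) = (36043 - 29995)/(-25697) = 6048*(-1/25697) = -864/3671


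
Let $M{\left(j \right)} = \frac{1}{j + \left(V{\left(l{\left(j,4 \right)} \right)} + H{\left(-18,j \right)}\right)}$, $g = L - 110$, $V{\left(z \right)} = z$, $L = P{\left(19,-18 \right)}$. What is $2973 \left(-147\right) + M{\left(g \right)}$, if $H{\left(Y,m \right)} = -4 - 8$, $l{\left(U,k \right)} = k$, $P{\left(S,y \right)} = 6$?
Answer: $- \frac{48947473}{112} \approx -4.3703 \cdot 10^{5}$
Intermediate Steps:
$L = 6$
$H{\left(Y,m \right)} = -12$ ($H{\left(Y,m \right)} = -4 - 8 = -12$)
$g = -104$ ($g = 6 - 110 = -104$)
$M{\left(j \right)} = \frac{1}{-8 + j}$ ($M{\left(j \right)} = \frac{1}{j + \left(4 - 12\right)} = \frac{1}{j - 8} = \frac{1}{-8 + j}$)
$2973 \left(-147\right) + M{\left(g \right)} = 2973 \left(-147\right) + \frac{1}{-8 - 104} = -437031 + \frac{1}{-112} = -437031 - \frac{1}{112} = - \frac{48947473}{112}$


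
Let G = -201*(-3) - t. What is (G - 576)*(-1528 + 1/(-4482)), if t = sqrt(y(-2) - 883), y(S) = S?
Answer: -6848497/166 + 6848497*I*sqrt(885)/4482 ≈ -41256.0 + 45456.0*I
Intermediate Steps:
t = I*sqrt(885) (t = sqrt(-2 - 883) = sqrt(-885) = I*sqrt(885) ≈ 29.749*I)
G = 603 - I*sqrt(885) (G = -201*(-3) - I*sqrt(885) = 603 - I*sqrt(885) ≈ 603.0 - 29.749*I)
(G - 576)*(-1528 + 1/(-4482)) = ((603 - I*sqrt(885)) - 576)*(-1528 + 1/(-4482)) = (27 - I*sqrt(885))*(-1528 - 1/4482) = (27 - I*sqrt(885))*(-6848497/4482) = -6848497/166 + 6848497*I*sqrt(885)/4482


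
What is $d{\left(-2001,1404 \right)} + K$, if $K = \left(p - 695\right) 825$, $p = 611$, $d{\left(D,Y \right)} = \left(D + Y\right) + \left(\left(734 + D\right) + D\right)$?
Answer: $-73165$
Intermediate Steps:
$d{\left(D,Y \right)} = 734 + Y + 3 D$ ($d{\left(D,Y \right)} = \left(D + Y\right) + \left(734 + 2 D\right) = 734 + Y + 3 D$)
$K = -69300$ ($K = \left(611 - 695\right) 825 = \left(-84\right) 825 = -69300$)
$d{\left(-2001,1404 \right)} + K = \left(734 + 1404 + 3 \left(-2001\right)\right) - 69300 = \left(734 + 1404 - 6003\right) - 69300 = -3865 - 69300 = -73165$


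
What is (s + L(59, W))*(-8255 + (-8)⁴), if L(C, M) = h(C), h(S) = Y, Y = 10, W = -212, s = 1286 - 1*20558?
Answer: 80110658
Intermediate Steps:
s = -19272 (s = 1286 - 20558 = -19272)
h(S) = 10
L(C, M) = 10
(s + L(59, W))*(-8255 + (-8)⁴) = (-19272 + 10)*(-8255 + (-8)⁴) = -19262*(-8255 + 4096) = -19262*(-4159) = 80110658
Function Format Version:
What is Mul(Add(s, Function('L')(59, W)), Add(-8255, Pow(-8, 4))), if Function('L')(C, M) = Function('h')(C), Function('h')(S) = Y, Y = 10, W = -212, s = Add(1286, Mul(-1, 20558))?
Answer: 80110658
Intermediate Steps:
s = -19272 (s = Add(1286, -20558) = -19272)
Function('h')(S) = 10
Function('L')(C, M) = 10
Mul(Add(s, Function('L')(59, W)), Add(-8255, Pow(-8, 4))) = Mul(Add(-19272, 10), Add(-8255, Pow(-8, 4))) = Mul(-19262, Add(-8255, 4096)) = Mul(-19262, -4159) = 80110658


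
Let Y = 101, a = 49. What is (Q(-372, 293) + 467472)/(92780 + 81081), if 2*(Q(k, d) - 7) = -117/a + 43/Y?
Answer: 2313548716/860438089 ≈ 2.6888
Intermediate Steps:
Q(k, d) = 29788/4949 (Q(k, d) = 7 + (-117/49 + 43/101)/2 = 7 + (½)*(-9710/4949) = 7 - 4855/4949 = 29788/4949)
(Q(-372, 293) + 467472)/(92780 + 81081) = (29788/4949 + 467472)/(92780 + 81081) = (2313548716/4949)/173861 = (2313548716/4949)*(1/173861) = 2313548716/860438089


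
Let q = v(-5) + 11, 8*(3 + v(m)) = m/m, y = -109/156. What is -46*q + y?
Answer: -29207/78 ≈ -374.45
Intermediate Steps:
y = -109/156 (y = -109*1/156 = -109/156 ≈ -0.69872)
v(m) = -23/8 (v(m) = -3 + (m/m)/8 = -3 + (⅛)*1 = -3 + ⅛ = -23/8)
q = 65/8 (q = -23/8 + 11 = 65/8 ≈ 8.1250)
-46*q + y = -46*65/8 - 109/156 = -1495/4 - 109/156 = -29207/78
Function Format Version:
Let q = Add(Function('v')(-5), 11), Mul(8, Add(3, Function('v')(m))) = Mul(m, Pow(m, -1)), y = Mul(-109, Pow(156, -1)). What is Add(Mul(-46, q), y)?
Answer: Rational(-29207, 78) ≈ -374.45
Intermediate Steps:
y = Rational(-109, 156) (y = Mul(-109, Rational(1, 156)) = Rational(-109, 156) ≈ -0.69872)
Function('v')(m) = Rational(-23, 8) (Function('v')(m) = Add(-3, Mul(Rational(1, 8), Mul(m, Pow(m, -1)))) = Add(-3, Mul(Rational(1, 8), 1)) = Add(-3, Rational(1, 8)) = Rational(-23, 8))
q = Rational(65, 8) (q = Add(Rational(-23, 8), 11) = Rational(65, 8) ≈ 8.1250)
Add(Mul(-46, q), y) = Add(Mul(-46, Rational(65, 8)), Rational(-109, 156)) = Add(Rational(-1495, 4), Rational(-109, 156)) = Rational(-29207, 78)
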